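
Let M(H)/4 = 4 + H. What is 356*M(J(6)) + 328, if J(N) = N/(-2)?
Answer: 1752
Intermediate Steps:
J(N) = -N/2 (J(N) = N*(-½) = -N/2)
M(H) = 16 + 4*H (M(H) = 4*(4 + H) = 16 + 4*H)
356*M(J(6)) + 328 = 356*(16 + 4*(-½*6)) + 328 = 356*(16 + 4*(-3)) + 328 = 356*(16 - 12) + 328 = 356*4 + 328 = 1424 + 328 = 1752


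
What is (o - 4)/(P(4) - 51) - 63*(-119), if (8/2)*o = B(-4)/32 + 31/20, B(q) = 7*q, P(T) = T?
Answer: 56378053/7520 ≈ 7497.1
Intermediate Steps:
o = 27/160 (o = ((7*(-4))/32 + 31/20)/4 = (-28*1/32 + 31*(1/20))/4 = (-7/8 + 31/20)/4 = (¼)*(27/40) = 27/160 ≈ 0.16875)
(o - 4)/(P(4) - 51) - 63*(-119) = (27/160 - 4)/(4 - 51) - 63*(-119) = -613/160/(-47) + 7497 = -613/160*(-1/47) + 7497 = 613/7520 + 7497 = 56378053/7520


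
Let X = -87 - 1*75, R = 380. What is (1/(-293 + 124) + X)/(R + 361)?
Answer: -1441/6591 ≈ -0.21863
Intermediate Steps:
X = -162 (X = -87 - 75 = -162)
(1/(-293 + 124) + X)/(R + 361) = (1/(-293 + 124) - 162)/(380 + 361) = (1/(-169) - 162)/741 = (-1/169 - 162)*(1/741) = -27379/169*1/741 = -1441/6591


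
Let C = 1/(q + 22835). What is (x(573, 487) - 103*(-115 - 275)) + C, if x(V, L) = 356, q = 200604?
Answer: 9055088915/223439 ≈ 40526.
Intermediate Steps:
C = 1/223439 (C = 1/(200604 + 22835) = 1/223439 ≈ 4.4755e-6)
(x(573, 487) - 103*(-115 - 275)) + C = (356 - 103*(-115 - 275)) + 1/223439 = (356 - 103*(-390)) + 1/223439 = (356 + 40170) + 1/223439 = 40526 + 1/223439 = 9055088915/223439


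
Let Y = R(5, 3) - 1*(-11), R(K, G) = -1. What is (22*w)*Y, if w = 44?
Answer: 9680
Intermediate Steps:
Y = 10 (Y = -1 - 1*(-11) = -1 + 11 = 10)
(22*w)*Y = (22*44)*10 = 968*10 = 9680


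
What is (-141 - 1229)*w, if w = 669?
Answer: -916530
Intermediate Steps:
(-141 - 1229)*w = (-141 - 1229)*669 = -1370*669 = -916530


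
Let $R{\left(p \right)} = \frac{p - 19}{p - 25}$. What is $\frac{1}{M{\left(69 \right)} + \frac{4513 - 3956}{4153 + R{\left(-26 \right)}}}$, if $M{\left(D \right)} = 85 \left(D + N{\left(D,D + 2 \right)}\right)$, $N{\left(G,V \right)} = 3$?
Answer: $\frac{70616}{432179389} \approx 0.0001634$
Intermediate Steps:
$R{\left(p \right)} = \frac{-19 + p}{-25 + p}$
$M{\left(D \right)} = 255 + 85 D$ ($M{\left(D \right)} = 85 \left(D + 3\right) = 85 \left(3 + D\right) = 255 + 85 D$)
$\frac{1}{M{\left(69 \right)} + \frac{4513 - 3956}{4153 + R{\left(-26 \right)}}} = \frac{1}{\left(255 + 85 \cdot 69\right) + \frac{4513 - 3956}{4153 + \frac{-19 - 26}{-25 - 26}}} = \frac{1}{\left(255 + 5865\right) + \frac{557}{4153 + \frac{1}{-51} \left(-45\right)}} = \frac{1}{6120 + \frac{557}{4153 - - \frac{15}{17}}} = \frac{1}{6120 + \frac{557}{4153 + \frac{15}{17}}} = \frac{1}{6120 + \frac{557}{\frac{70616}{17}}} = \frac{1}{6120 + 557 \cdot \frac{17}{70616}} = \frac{1}{6120 + \frac{9469}{70616}} = \frac{1}{\frac{432179389}{70616}} = \frac{70616}{432179389}$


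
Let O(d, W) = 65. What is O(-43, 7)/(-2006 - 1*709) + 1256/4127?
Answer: 628357/2240961 ≈ 0.28040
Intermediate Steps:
O(-43, 7)/(-2006 - 1*709) + 1256/4127 = 65/(-2006 - 1*709) + 1256/4127 = 65/(-2006 - 709) + 1256*(1/4127) = 65/(-2715) + 1256/4127 = 65*(-1/2715) + 1256/4127 = -13/543 + 1256/4127 = 628357/2240961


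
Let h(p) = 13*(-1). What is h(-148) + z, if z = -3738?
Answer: -3751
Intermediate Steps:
h(p) = -13
h(-148) + z = -13 - 3738 = -3751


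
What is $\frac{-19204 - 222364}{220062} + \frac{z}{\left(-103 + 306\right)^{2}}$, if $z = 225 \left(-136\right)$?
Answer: $- \frac{8344336456}{4534267479} \approx -1.8403$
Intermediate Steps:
$z = -30600$
$\frac{-19204 - 222364}{220062} + \frac{z}{\left(-103 + 306\right)^{2}} = \frac{-19204 - 222364}{220062} - \frac{30600}{\left(-103 + 306\right)^{2}} = \left(-241568\right) \frac{1}{220062} - \frac{30600}{203^{2}} = - \frac{120784}{110031} - \frac{30600}{41209} = - \frac{8344336456}{4534267479}$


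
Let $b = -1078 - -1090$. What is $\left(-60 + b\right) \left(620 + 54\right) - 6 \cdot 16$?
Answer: $-32448$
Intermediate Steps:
$b = 12$ ($b = -1078 + 1090 = 12$)
$\left(-60 + b\right) \left(620 + 54\right) - 6 \cdot 16 = \left(-60 + 12\right) \left(620 + 54\right) - 6 \cdot 16 = \left(-48\right) 674 - 96 = -32352 - 96 = -32448$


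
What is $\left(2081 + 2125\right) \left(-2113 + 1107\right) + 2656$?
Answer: $-4228580$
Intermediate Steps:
$\left(2081 + 2125\right) \left(-2113 + 1107\right) + 2656 = 4206 \left(-1006\right) + 2656 = -4231236 + 2656 = -4228580$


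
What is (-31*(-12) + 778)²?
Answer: 1322500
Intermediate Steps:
(-31*(-12) + 778)² = (372 + 778)² = 1150² = 1322500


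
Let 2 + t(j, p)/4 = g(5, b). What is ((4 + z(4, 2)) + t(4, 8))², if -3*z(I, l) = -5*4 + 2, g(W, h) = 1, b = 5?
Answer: 36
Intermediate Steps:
t(j, p) = -4 (t(j, p) = -8 + 4*1 = -8 + 4 = -4)
z(I, l) = 6 (z(I, l) = -(-5*4 + 2)/3 = -(-20 + 2)/3 = -⅓*(-18) = 6)
((4 + z(4, 2)) + t(4, 8))² = ((4 + 6) - 4)² = (10 - 4)² = 6² = 36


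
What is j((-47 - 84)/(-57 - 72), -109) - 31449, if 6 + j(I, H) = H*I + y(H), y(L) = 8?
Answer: -4070942/129 ≈ -31558.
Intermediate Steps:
j(I, H) = 2 + H*I (j(I, H) = -6 + (H*I + 8) = -6 + (8 + H*I) = 2 + H*I)
j((-47 - 84)/(-57 - 72), -109) - 31449 = (2 - 109*(-47 - 84)/(-57 - 72)) - 31449 = (2 - (-14279)/(-129)) - 31449 = (2 - (-14279)*(-1)/129) - 31449 = (2 - 109*131/129) - 31449 = (2 - 14279/129) - 31449 = -14021/129 - 31449 = -4070942/129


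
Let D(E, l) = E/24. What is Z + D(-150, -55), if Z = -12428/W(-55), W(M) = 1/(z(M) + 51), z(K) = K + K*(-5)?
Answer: -13471977/4 ≈ -3.3680e+6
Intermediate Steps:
z(K) = -4*K (z(K) = K - 5*K = -4*K)
W(M) = 1/(51 - 4*M) (W(M) = 1/(-4*M + 51) = 1/(51 - 4*M))
D(E, l) = E/24 (D(E, l) = E*(1/24) = E/24)
Z = -3367988 (Z = -12428/((-1/(-51 + 4*(-55)))) = -12428/((-1/(-51 - 220))) = -12428/((-1/(-271))) = -12428/((-1*(-1/271))) = -12428/1/271 = -12428*271 = -3367988)
Z + D(-150, -55) = -3367988 + (1/24)*(-150) = -3367988 - 25/4 = -13471977/4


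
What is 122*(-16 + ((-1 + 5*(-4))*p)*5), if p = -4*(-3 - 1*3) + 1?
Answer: -322202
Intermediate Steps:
p = 25 (p = -4*(-3 - 3) + 1 = -4*(-6) + 1 = 24 + 1 = 25)
122*(-16 + ((-1 + 5*(-4))*p)*5) = 122*(-16 + ((-1 + 5*(-4))*25)*5) = 122*(-16 + ((-1 - 20)*25)*5) = 122*(-16 - 21*25*5) = 122*(-16 - 525*5) = 122*(-16 - 2625) = 122*(-2641) = -322202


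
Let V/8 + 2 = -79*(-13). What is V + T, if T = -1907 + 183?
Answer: 6476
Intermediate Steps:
T = -1724
V = 8200 (V = -16 + 8*(-79*(-13)) = -16 + 8*1027 = -16 + 8216 = 8200)
V + T = 8200 - 1724 = 6476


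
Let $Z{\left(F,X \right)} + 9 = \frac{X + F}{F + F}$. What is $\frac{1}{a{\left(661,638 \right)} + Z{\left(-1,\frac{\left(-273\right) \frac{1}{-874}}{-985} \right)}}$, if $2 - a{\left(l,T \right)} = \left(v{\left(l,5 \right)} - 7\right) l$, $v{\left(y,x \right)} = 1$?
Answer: $\frac{1721780}{6817388183} \approx 0.00025256$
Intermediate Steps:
$a{\left(l,T \right)} = 2 + 6 l$ ($a{\left(l,T \right)} = 2 - \left(1 - 7\right) l = 2 - - 6 l = 2 + 6 l$)
$Z{\left(F,X \right)} = -9 + \frac{F + X}{2 F}$ ($Z{\left(F,X \right)} = -9 + \frac{X + F}{F + F} = -9 + \frac{F + X}{2 F}$)
$\frac{1}{a{\left(661,638 \right)} + Z{\left(-1,\frac{\left(-273\right) \frac{1}{-874}}{-985} \right)}} = \frac{1}{\left(2 + 6 \cdot 661\right) + \frac{\frac{\left(-273\right) \frac{1}{-874}}{-985} - -17}{2 \left(-1\right)}} = \frac{1}{\left(2 + 3966\right) + \frac{1}{2} \left(-1\right) \left(\left(-273\right) \left(- \frac{1}{874}\right) \left(- \frac{1}{985}\right) + 17\right)} = \frac{1}{3968 + \frac{1}{2} \left(-1\right) \left(\frac{273}{874} \left(- \frac{1}{985}\right) + 17\right)} = \frac{1}{3968 + \frac{1}{2} \left(-1\right) \left(- \frac{273}{860890} + 17\right)} = \frac{1}{3968 + \frac{1}{2} \left(-1\right) \frac{14634857}{860890}} = \frac{1}{3968 - \frac{14634857}{1721780}} = \frac{1}{\frac{6817388183}{1721780}} = \frac{1721780}{6817388183}$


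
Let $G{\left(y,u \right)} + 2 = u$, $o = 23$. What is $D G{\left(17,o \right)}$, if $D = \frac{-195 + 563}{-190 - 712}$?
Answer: $- \frac{3864}{451} \approx -8.5676$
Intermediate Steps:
$G{\left(y,u \right)} = -2 + u$
$D = - \frac{184}{451}$ ($D = \frac{368}{-902} = 368 \left(- \frac{1}{902}\right) = - \frac{184}{451} \approx -0.40798$)
$D G{\left(17,o \right)} = - \frac{184 \left(-2 + 23\right)}{451} = \left(- \frac{184}{451}\right) 21 = - \frac{3864}{451}$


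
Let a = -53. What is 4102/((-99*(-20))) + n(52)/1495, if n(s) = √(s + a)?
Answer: 2051/990 + I/1495 ≈ 2.0717 + 0.0006689*I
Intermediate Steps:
n(s) = √(-53 + s) (n(s) = √(s - 53) = √(-53 + s))
4102/((-99*(-20))) + n(52)/1495 = 4102/((-99*(-20))) + √(-53 + 52)/1495 = 4102/1980 + √(-1)*(1/1495) = 4102*(1/1980) + I*(1/1495) = 2051/990 + I/1495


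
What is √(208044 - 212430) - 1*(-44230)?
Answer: 44230 + I*√4386 ≈ 44230.0 + 66.227*I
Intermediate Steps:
√(208044 - 212430) - 1*(-44230) = √(-4386) + 44230 = I*√4386 + 44230 = 44230 + I*√4386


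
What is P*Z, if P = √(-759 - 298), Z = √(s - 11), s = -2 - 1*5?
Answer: -3*√2114 ≈ -137.93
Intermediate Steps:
s = -7 (s = -2 - 5 = -7)
Z = 3*I*√2 (Z = √(-7 - 11) = √(-18) = 3*I*√2 ≈ 4.2426*I)
P = I*√1057 (P = √(-1057) = I*√1057 ≈ 32.512*I)
P*Z = (I*√1057)*(3*I*√2) = -3*√2114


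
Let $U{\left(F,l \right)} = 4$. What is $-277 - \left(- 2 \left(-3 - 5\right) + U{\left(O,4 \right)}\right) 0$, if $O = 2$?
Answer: $-277$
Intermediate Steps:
$-277 - \left(- 2 \left(-3 - 5\right) + U{\left(O,4 \right)}\right) 0 = -277 - \left(- 2 \left(-3 - 5\right) + 4\right) 0 = -277 - \left(\left(-2\right) \left(-8\right) + 4\right) 0 = -277 - \left(16 + 4\right) 0 = -277 - 20 \cdot 0 = -277 - 0 = -277 + 0 = -277$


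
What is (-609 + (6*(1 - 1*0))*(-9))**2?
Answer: 439569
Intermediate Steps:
(-609 + (6*(1 - 1*0))*(-9))**2 = (-609 + (6*(1 + 0))*(-9))**2 = (-609 + (6*1)*(-9))**2 = (-609 + 6*(-9))**2 = (-609 - 54)**2 = (-663)**2 = 439569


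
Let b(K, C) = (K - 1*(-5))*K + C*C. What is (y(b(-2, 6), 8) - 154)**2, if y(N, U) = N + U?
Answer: 13456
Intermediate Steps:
b(K, C) = C**2 + K*(5 + K) (b(K, C) = (K + 5)*K + C**2 = (5 + K)*K + C**2 = K*(5 + K) + C**2 = C**2 + K*(5 + K))
(y(b(-2, 6), 8) - 154)**2 = (((6**2 + (-2)**2 + 5*(-2)) + 8) - 154)**2 = (((36 + 4 - 10) + 8) - 154)**2 = ((30 + 8) - 154)**2 = (38 - 154)**2 = (-116)**2 = 13456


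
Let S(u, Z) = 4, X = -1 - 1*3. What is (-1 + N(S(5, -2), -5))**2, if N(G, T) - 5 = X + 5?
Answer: 25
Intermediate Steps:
X = -4 (X = -1 - 3 = -4)
N(G, T) = 6 (N(G, T) = 5 + (-4 + 5) = 5 + 1 = 6)
(-1 + N(S(5, -2), -5))**2 = (-1 + 6)**2 = 5**2 = 25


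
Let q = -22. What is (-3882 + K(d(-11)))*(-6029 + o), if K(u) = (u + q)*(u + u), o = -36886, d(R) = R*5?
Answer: -196894020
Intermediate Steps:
d(R) = 5*R
K(u) = 2*u*(-22 + u) (K(u) = (u - 22)*(u + u) = (-22 + u)*(2*u) = 2*u*(-22 + u))
(-3882 + K(d(-11)))*(-6029 + o) = (-3882 + 2*(5*(-11))*(-22 + 5*(-11)))*(-6029 - 36886) = (-3882 + 2*(-55)*(-22 - 55))*(-42915) = (-3882 + 2*(-55)*(-77))*(-42915) = (-3882 + 8470)*(-42915) = 4588*(-42915) = -196894020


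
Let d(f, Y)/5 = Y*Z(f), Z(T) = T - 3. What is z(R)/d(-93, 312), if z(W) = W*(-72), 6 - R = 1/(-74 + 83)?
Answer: 53/18720 ≈ 0.0028312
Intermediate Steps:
Z(T) = -3 + T
d(f, Y) = 5*Y*(-3 + f) (d(f, Y) = 5*(Y*(-3 + f)) = 5*Y*(-3 + f))
R = 53/9 (R = 6 - 1/(-74 + 83) = 6 - 1/9 = 53/9 ≈ 5.8889)
z(W) = -72*W
z(R)/d(-93, 312) = (-72*53/9)/((5*312*(-3 - 93))) = -424/(5*312*(-96)) = -424/(-149760) = -424*(-1/149760) = 53/18720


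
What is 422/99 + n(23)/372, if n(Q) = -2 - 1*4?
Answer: 26065/6138 ≈ 4.2465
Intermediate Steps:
n(Q) = -6 (n(Q) = -2 - 4 = -6)
422/99 + n(23)/372 = 422/99 - 6/372 = 422*(1/99) - 6*1/372 = 422/99 - 1/62 = 26065/6138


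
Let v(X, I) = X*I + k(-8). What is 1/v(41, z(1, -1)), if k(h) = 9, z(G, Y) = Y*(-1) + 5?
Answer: 1/255 ≈ 0.0039216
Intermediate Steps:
z(G, Y) = 5 - Y (z(G, Y) = -Y + 5 = 5 - Y)
v(X, I) = 9 + I*X (v(X, I) = X*I + 9 = I*X + 9 = 9 + I*X)
1/v(41, z(1, -1)) = 1/(9 + (5 - 1*(-1))*41) = 1/(9 + (5 + 1)*41) = 1/(9 + 6*41) = 1/(9 + 246) = 1/255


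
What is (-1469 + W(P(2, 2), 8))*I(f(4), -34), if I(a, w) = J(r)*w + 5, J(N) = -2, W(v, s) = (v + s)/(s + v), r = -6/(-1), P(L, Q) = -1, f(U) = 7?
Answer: -107164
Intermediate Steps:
r = 6 (r = -6*(-1) = 6)
W(v, s) = 1 (W(v, s) = (s + v)/(s + v) = 1)
I(a, w) = 5 - 2*w (I(a, w) = -2*w + 5 = 5 - 2*w)
(-1469 + W(P(2, 2), 8))*I(f(4), -34) = (-1469 + 1)*(5 - 2*(-34)) = -1468*(5 + 68) = -1468*73 = -107164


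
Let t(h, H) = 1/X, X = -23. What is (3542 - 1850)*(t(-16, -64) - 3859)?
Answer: -150178536/23 ≈ -6.5295e+6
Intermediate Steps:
t(h, H) = -1/23 (t(h, H) = 1/(-23) = -1/23)
(3542 - 1850)*(t(-16, -64) - 3859) = (3542 - 1850)*(-1/23 - 3859) = 1692*(-88758/23) = -150178536/23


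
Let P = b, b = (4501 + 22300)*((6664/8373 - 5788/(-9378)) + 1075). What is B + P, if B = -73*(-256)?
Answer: 377790710069023/13086999 ≈ 2.8868e+7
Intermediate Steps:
B = 18688
b = 377546140231711/13086999 (b = 26801*((6664*(1/8373) - 5788*(-1/9378)) + 1075) = 26801*((6664/8373 + 2894/4689) + 1075) = 26801*(18492986/13086999 + 1075) = 26801*(14087016911/13086999) = 377546140231711/13086999 ≈ 2.8849e+7)
P = 377546140231711/13086999 ≈ 2.8849e+7
B + P = 18688 + 377546140231711/13086999 = 377790710069023/13086999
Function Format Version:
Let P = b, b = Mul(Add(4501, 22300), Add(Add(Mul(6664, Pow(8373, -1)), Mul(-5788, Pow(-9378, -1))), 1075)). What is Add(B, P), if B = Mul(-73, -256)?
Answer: Rational(377790710069023, 13086999) ≈ 2.8868e+7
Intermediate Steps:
B = 18688
b = Rational(377546140231711, 13086999) (b = Mul(26801, Add(Add(Mul(6664, Rational(1, 8373)), Mul(-5788, Rational(-1, 9378))), 1075)) = Mul(26801, Add(Add(Rational(6664, 8373), Rational(2894, 4689)), 1075)) = Mul(26801, Add(Rational(18492986, 13086999), 1075)) = Mul(26801, Rational(14087016911, 13086999)) = Rational(377546140231711, 13086999) ≈ 2.8849e+7)
P = Rational(377546140231711, 13086999) ≈ 2.8849e+7
Add(B, P) = Add(18688, Rational(377546140231711, 13086999)) = Rational(377790710069023, 13086999)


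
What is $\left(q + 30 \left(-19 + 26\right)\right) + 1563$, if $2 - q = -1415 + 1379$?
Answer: $1811$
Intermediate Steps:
$q = 38$ ($q = 2 - \left(-1415 + 1379\right) = 2 - -36 = 2 + 36 = 38$)
$\left(q + 30 \left(-19 + 26\right)\right) + 1563 = \left(38 + 30 \left(-19 + 26\right)\right) + 1563 = \left(38 + 30 \cdot 7\right) + 1563 = \left(38 + 210\right) + 1563 = 248 + 1563 = 1811$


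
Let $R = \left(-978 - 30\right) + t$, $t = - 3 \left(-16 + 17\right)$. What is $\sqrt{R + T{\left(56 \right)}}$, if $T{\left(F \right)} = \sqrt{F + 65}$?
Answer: $10 i \sqrt{10} \approx 31.623 i$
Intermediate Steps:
$T{\left(F \right)} = \sqrt{65 + F}$
$t = -3$ ($t = \left(-3\right) 1 = -3$)
$R = -1011$ ($R = \left(-978 - 30\right) - 3 = -1008 - 3 = -1011$)
$\sqrt{R + T{\left(56 \right)}} = \sqrt{-1011 + \sqrt{65 + 56}} = \sqrt{-1011 + \sqrt{121}} = \sqrt{-1011 + 11} = \sqrt{-1000} = 10 i \sqrt{10}$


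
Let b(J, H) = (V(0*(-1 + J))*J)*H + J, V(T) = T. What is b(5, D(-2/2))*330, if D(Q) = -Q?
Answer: 1650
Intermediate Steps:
b(J, H) = J (b(J, H) = ((0*(-1 + J))*J)*H + J = (0*J)*H + J = 0*H + J = 0 + J = J)
b(5, D(-2/2))*330 = 5*330 = 1650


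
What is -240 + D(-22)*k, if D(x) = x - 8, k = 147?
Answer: -4650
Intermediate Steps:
D(x) = -8 + x
-240 + D(-22)*k = -240 + (-8 - 22)*147 = -240 - 30*147 = -240 - 4410 = -4650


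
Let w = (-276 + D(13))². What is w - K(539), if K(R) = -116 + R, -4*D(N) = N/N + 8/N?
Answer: 205439337/2704 ≈ 75976.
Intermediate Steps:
D(N) = -¼ - 2/N (D(N) = -(N/N + 8/N)/4 = -(1 + 8/N)/4 = -¼ - 2/N)
w = 206583129/2704 (w = (-276 + (¼)*(-8 - 1*13)/13)² = (-276 + (¼)*(1/13)*(-8 - 13))² = (-276 + (¼)*(1/13)*(-21))² = (-276 - 21/52)² = (-14373/52)² = 206583129/2704 ≈ 76399.)
w - K(539) = 206583129/2704 - (-116 + 539) = 206583129/2704 - 1*423 = 206583129/2704 - 423 = 205439337/2704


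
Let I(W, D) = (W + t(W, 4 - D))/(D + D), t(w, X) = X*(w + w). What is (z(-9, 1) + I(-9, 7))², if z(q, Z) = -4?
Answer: 121/196 ≈ 0.61735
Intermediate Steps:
t(w, X) = 2*X*w (t(w, X) = X*(2*w) = 2*X*w)
I(W, D) = (W + 2*W*(4 - D))/(2*D) (I(W, D) = (W + 2*(4 - D)*W)/(D + D) = (W + 2*W*(4 - D))/((2*D)) = (W + 2*W*(4 - D))*(1/(2*D)) = (W + 2*W*(4 - D))/(2*D))
(z(-9, 1) + I(-9, 7))² = (-4 + (-1*(-9) + (9/2)*(-9)/7))² = (-4 + (9 + (9/2)*(-9)*(⅐)))² = (-4 + (9 - 81/14))² = (-4 + 45/14)² = (-11/14)² = 121/196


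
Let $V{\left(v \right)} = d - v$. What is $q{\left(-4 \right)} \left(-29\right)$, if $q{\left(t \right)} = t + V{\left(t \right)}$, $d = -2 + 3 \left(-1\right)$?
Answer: $145$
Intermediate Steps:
$d = -5$ ($d = -2 - 3 = -5$)
$V{\left(v \right)} = -5 - v$
$q{\left(t \right)} = -5$ ($q{\left(t \right)} = t - \left(5 + t\right) = -5$)
$q{\left(-4 \right)} \left(-29\right) = \left(-5\right) \left(-29\right) = 145$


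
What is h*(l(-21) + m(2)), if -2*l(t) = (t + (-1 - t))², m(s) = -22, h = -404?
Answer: 9090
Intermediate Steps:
l(t) = -½ (l(t) = -(t + (-1 - t))²/2 = -½*(-1)² = -½*1 = -½)
h*(l(-21) + m(2)) = -404*(-½ - 22) = -404*(-45/2) = 9090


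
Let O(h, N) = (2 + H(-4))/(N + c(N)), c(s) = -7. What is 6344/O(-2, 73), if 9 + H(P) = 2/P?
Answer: -279136/5 ≈ -55827.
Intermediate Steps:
H(P) = -9 + 2/P
O(h, N) = -15/(2*(-7 + N)) (O(h, N) = (2 + (-9 + 2/(-4)))/(N - 7) = (2 + (-9 + 2*(-¼)))/(-7 + N) = (2 + (-9 - ½))/(-7 + N) = (2 - 19/2)/(-7 + N) = -15/(2*(-7 + N)))
6344/O(-2, 73) = 6344/((-15/(-14 + 2*73))) = 6344/((-15/(-14 + 146))) = 6344/((-15/132)) = 6344/((-15*1/132)) = 6344/(-5/44) = 6344*(-44/5) = -279136/5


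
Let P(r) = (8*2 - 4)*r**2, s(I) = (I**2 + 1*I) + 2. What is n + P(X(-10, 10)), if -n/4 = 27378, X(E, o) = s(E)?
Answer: -7944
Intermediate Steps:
s(I) = 2 + I + I**2 (s(I) = (I**2 + I) + 2 = (I + I**2) + 2 = 2 + I + I**2)
X(E, o) = 2 + E + E**2
n = -109512 (n = -4*27378 = -109512)
P(r) = 12*r**2 (P(r) = (16 - 4)*r**2 = 12*r**2)
n + P(X(-10, 10)) = -109512 + 12*(2 - 10 + (-10)**2)**2 = -109512 + 12*(2 - 10 + 100)**2 = -109512 + 12*92**2 = -109512 + 12*8464 = -109512 + 101568 = -7944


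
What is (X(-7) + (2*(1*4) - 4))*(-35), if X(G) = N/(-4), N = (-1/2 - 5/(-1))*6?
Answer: 385/4 ≈ 96.250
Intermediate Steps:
N = 27 (N = (-1*½ - 5*(-1))*6 = (-½ + 5)*6 = (9/2)*6 = 27)
X(G) = -27/4 (X(G) = 27/(-4) = 27*(-¼) = -27/4)
(X(-7) + (2*(1*4) - 4))*(-35) = (-27/4 + (2*(1*4) - 4))*(-35) = (-27/4 + (2*4 - 4))*(-35) = (-27/4 + (8 - 4))*(-35) = (-27/4 + 4)*(-35) = -11/4*(-35) = 385/4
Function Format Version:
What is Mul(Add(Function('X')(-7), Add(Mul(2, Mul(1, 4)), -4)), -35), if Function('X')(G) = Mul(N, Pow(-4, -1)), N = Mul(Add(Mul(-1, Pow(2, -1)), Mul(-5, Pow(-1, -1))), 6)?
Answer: Rational(385, 4) ≈ 96.250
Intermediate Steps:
N = 27 (N = Mul(Add(Mul(-1, Rational(1, 2)), Mul(-5, -1)), 6) = Mul(Add(Rational(-1, 2), 5), 6) = Mul(Rational(9, 2), 6) = 27)
Function('X')(G) = Rational(-27, 4) (Function('X')(G) = Mul(27, Pow(-4, -1)) = Mul(27, Rational(-1, 4)) = Rational(-27, 4))
Mul(Add(Function('X')(-7), Add(Mul(2, Mul(1, 4)), -4)), -35) = Mul(Add(Rational(-27, 4), Add(Mul(2, Mul(1, 4)), -4)), -35) = Mul(Add(Rational(-27, 4), Add(Mul(2, 4), -4)), -35) = Mul(Add(Rational(-27, 4), Add(8, -4)), -35) = Mul(Add(Rational(-27, 4), 4), -35) = Mul(Rational(-11, 4), -35) = Rational(385, 4)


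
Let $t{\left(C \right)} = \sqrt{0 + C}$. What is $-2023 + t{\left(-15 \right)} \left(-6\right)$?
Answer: $-2023 - 6 i \sqrt{15} \approx -2023.0 - 23.238 i$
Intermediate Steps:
$t{\left(C \right)} = \sqrt{C}$
$-2023 + t{\left(-15 \right)} \left(-6\right) = -2023 + \sqrt{-15} \left(-6\right) = -2023 + i \sqrt{15} \left(-6\right) = -2023 - 6 i \sqrt{15}$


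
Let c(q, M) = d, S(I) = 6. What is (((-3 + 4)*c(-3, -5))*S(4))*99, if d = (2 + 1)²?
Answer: 5346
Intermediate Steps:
d = 9 (d = 3² = 9)
c(q, M) = 9
(((-3 + 4)*c(-3, -5))*S(4))*99 = (((-3 + 4)*9)*6)*99 = ((1*9)*6)*99 = (9*6)*99 = 54*99 = 5346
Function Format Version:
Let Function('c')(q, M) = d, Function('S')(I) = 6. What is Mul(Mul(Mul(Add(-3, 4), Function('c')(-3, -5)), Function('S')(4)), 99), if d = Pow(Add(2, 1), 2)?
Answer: 5346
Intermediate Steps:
d = 9 (d = Pow(3, 2) = 9)
Function('c')(q, M) = 9
Mul(Mul(Mul(Add(-3, 4), Function('c')(-3, -5)), Function('S')(4)), 99) = Mul(Mul(Mul(Add(-3, 4), 9), 6), 99) = Mul(Mul(Mul(1, 9), 6), 99) = Mul(Mul(9, 6), 99) = Mul(54, 99) = 5346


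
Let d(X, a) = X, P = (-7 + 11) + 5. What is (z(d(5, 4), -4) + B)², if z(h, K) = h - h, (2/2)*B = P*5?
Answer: 2025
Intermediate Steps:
P = 9 (P = 4 + 5 = 9)
B = 45 (B = 9*5 = 45)
z(h, K) = 0
(z(d(5, 4), -4) + B)² = (0 + 45)² = 45² = 2025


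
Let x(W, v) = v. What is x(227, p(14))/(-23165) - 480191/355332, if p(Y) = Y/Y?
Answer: -11123979847/8231265780 ≈ -1.3514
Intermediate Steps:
p(Y) = 1
x(227, p(14))/(-23165) - 480191/355332 = 1/(-23165) - 480191/355332 = 1*(-1/23165) - 480191*1/355332 = -1/23165 - 480191/355332 = -11123979847/8231265780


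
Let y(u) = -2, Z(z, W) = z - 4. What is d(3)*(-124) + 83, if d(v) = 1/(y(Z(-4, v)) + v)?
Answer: -41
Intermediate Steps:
Z(z, W) = -4 + z
d(v) = 1/(-2 + v)
d(3)*(-124) + 83 = -124/(-2 + 3) + 83 = -124/1 + 83 = 1*(-124) + 83 = -124 + 83 = -41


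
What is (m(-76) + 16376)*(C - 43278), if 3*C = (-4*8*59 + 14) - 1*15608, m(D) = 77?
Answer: -2423790148/3 ≈ -8.0793e+8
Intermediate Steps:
C = -17482/3 (C = ((-4*8*59 + 14) - 1*15608)/3 = ((-32*59 + 14) - 15608)/3 = ((-1888 + 14) - 15608)/3 = (-1874 - 15608)/3 = (1/3)*(-17482) = -17482/3 ≈ -5827.3)
(m(-76) + 16376)*(C - 43278) = (77 + 16376)*(-17482/3 - 43278) = 16453*(-147316/3) = -2423790148/3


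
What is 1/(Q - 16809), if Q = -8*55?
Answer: -1/17249 ≈ -5.7974e-5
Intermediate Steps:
Q = -440
1/(Q - 16809) = 1/(-440 - 16809) = 1/(-17249) = -1/17249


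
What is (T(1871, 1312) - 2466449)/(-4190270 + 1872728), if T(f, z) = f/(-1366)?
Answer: 3369171205/3165762372 ≈ 1.0643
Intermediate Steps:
T(f, z) = -f/1366 (T(f, z) = f*(-1/1366) = -f/1366)
(T(1871, 1312) - 2466449)/(-4190270 + 1872728) = (-1/1366*1871 - 2466449)/(-4190270 + 1872728) = (-1871/1366 - 2466449)/(-2317542) = -3369171205/1366*(-1/2317542) = 3369171205/3165762372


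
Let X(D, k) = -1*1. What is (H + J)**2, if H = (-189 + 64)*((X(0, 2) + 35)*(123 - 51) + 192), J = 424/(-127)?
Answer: 1756483639859776/16129 ≈ 1.0890e+11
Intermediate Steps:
X(D, k) = -1
J = -424/127 (J = 424*(-1/127) = -424/127 ≈ -3.3386)
H = -330000 (H = (-189 + 64)*((-1 + 35)*(123 - 51) + 192) = -125*(34*72 + 192) = -125*(2448 + 192) = -125*2640 = -330000)
(H + J)**2 = (-330000 - 424/127)**2 = (-41910424/127)**2 = 1756483639859776/16129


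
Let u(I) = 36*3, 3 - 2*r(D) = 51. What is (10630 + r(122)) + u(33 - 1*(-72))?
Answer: 10714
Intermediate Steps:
r(D) = -24 (r(D) = 3/2 - 1/2*51 = 3/2 - 51/2 = -24)
u(I) = 108
(10630 + r(122)) + u(33 - 1*(-72)) = (10630 - 24) + 108 = 10606 + 108 = 10714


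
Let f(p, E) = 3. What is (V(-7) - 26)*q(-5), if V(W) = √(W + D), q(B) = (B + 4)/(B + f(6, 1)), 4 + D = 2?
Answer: -13 + 3*I/2 ≈ -13.0 + 1.5*I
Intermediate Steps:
D = -2 (D = -4 + 2 = -2)
q(B) = (4 + B)/(3 + B) (q(B) = (B + 4)/(B + 3) = (4 + B)/(3 + B))
V(W) = √(-2 + W) (V(W) = √(W - 2) = √(-2 + W))
(V(-7) - 26)*q(-5) = (√(-2 - 7) - 26)*((4 - 5)/(3 - 5)) = (√(-9) - 26)*(-1/(-2)) = (3*I - 26)*(-½*(-1)) = (-26 + 3*I)*(½) = -13 + 3*I/2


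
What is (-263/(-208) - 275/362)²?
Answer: 361114009/1417371904 ≈ 0.25478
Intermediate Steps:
(-263/(-208) - 275/362)² = (-263*(-1/208) - 275*1/362)² = (263/208 - 275/362)² = (19003/37648)² = 361114009/1417371904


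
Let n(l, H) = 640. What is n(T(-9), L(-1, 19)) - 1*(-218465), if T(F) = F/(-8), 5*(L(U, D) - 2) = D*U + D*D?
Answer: 219105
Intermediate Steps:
L(U, D) = 2 + D**2/5 + D*U/5 (L(U, D) = 2 + (D*U + D*D)/5 = 2 + (D*U + D**2)/5 = 2 + (D**2 + D*U)/5 = 2 + (D**2/5 + D*U/5) = 2 + D**2/5 + D*U/5)
T(F) = -F/8 (T(F) = F*(-1/8) = -F/8)
n(T(-9), L(-1, 19)) - 1*(-218465) = 640 - 1*(-218465) = 640 + 218465 = 219105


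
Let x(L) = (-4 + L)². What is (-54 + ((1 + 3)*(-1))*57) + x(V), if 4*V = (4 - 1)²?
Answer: -4463/16 ≈ -278.94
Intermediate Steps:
V = 9/4 (V = (4 - 1)²/4 = (¼)*3² = (¼)*9 = 9/4 ≈ 2.2500)
(-54 + ((1 + 3)*(-1))*57) + x(V) = (-54 + ((1 + 3)*(-1))*57) + (-4 + 9/4)² = (-54 + (4*(-1))*57) + (-7/4)² = (-54 - 4*57) + 49/16 = (-54 - 228) + 49/16 = -282 + 49/16 = -4463/16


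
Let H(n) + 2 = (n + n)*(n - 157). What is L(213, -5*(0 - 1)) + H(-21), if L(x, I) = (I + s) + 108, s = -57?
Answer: 7530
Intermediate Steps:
H(n) = -2 + 2*n*(-157 + n) (H(n) = -2 + (n + n)*(n - 157) = -2 + (2*n)*(-157 + n) = -2 + 2*n*(-157 + n))
L(x, I) = 51 + I (L(x, I) = (I - 57) + 108 = (-57 + I) + 108 = 51 + I)
L(213, -5*(0 - 1)) + H(-21) = (51 - 5*(0 - 1)) + (-2 - 314*(-21) + 2*(-21)²) = (51 - 5*(-1)) + (-2 + 6594 + 2*441) = (51 + 5) + (-2 + 6594 + 882) = 56 + 7474 = 7530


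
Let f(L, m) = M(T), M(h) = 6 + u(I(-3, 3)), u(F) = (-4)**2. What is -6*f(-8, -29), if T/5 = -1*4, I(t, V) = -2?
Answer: -132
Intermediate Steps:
T = -20 (T = 5*(-1*4) = 5*(-4) = -20)
u(F) = 16
M(h) = 22 (M(h) = 6 + 16 = 22)
f(L, m) = 22
-6*f(-8, -29) = -6*22 = -132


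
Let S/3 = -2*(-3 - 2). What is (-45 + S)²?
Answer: 225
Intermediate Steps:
S = 30 (S = 3*(-2*(-3 - 2)) = 3*(-2*(-5)) = 3*10 = 30)
(-45 + S)² = (-45 + 30)² = (-15)² = 225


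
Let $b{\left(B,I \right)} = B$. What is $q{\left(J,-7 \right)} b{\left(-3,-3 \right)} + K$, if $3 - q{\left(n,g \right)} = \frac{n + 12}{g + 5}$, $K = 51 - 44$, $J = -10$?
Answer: $-5$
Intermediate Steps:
$K = 7$
$q{\left(n,g \right)} = 3 - \frac{12 + n}{5 + g}$ ($q{\left(n,g \right)} = 3 - \frac{n + 12}{g + 5} = 3 - \frac{12 + n}{5 + g}$)
$q{\left(J,-7 \right)} b{\left(-3,-3 \right)} + K = \frac{3 - -10 + 3 \left(-7\right)}{5 - 7} \left(-3\right) + 7 = \frac{3 + 10 - 21}{-2} \left(-3\right) + 7 = \left(- \frac{1}{2}\right) \left(-8\right) \left(-3\right) + 7 = 4 \left(-3\right) + 7 = -12 + 7 = -5$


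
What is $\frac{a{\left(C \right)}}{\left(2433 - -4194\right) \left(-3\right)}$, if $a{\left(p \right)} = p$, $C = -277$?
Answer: $\frac{277}{19881} \approx 0.013933$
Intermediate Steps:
$\frac{a{\left(C \right)}}{\left(2433 - -4194\right) \left(-3\right)} = - \frac{277}{\left(2433 - -4194\right) \left(-3\right)} = - \frac{277}{\left(2433 + 4194\right) \left(-3\right)} = - \frac{277}{6627 \left(-3\right)} = - \frac{277}{-19881} = \left(-277\right) \left(- \frac{1}{19881}\right) = \frac{277}{19881}$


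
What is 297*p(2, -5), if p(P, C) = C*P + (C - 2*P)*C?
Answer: 10395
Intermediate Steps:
p(P, C) = C*P + C*(C - 2*P)
297*p(2, -5) = 297*(-5*(-5 - 1*2)) = 297*(-5*(-5 - 2)) = 297*(-5*(-7)) = 297*35 = 10395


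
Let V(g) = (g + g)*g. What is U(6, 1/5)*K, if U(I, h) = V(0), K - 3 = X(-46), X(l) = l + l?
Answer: 0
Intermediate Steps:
V(g) = 2*g² (V(g) = (2*g)*g = 2*g²)
X(l) = 2*l
K = -89 (K = 3 + 2*(-46) = 3 - 92 = -89)
U(I, h) = 0 (U(I, h) = 2*0² = 2*0 = 0)
U(6, 1/5)*K = 0*(-89) = 0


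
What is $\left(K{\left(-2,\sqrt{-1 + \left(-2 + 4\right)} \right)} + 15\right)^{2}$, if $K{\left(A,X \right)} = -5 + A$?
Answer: $64$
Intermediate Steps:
$\left(K{\left(-2,\sqrt{-1 + \left(-2 + 4\right)} \right)} + 15\right)^{2} = \left(\left(-5 - 2\right) + 15\right)^{2} = \left(-7 + 15\right)^{2} = 8^{2} = 64$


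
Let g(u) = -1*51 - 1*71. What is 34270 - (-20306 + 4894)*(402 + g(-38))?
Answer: 4349630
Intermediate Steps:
g(u) = -122 (g(u) = -51 - 71 = -122)
34270 - (-20306 + 4894)*(402 + g(-38)) = 34270 - (-20306 + 4894)*(402 - 122) = 34270 - (-15412)*280 = 34270 - 1*(-4315360) = 34270 + 4315360 = 4349630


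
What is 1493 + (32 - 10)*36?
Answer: 2285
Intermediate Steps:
1493 + (32 - 10)*36 = 1493 + 22*36 = 1493 + 792 = 2285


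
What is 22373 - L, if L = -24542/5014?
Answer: 56101382/2507 ≈ 22378.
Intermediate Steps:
L = -12271/2507 (L = -24542*1/5014 = -12271/2507 ≈ -4.8947)
22373 - L = 22373 - 1*(-12271/2507) = 22373 + 12271/2507 = 56101382/2507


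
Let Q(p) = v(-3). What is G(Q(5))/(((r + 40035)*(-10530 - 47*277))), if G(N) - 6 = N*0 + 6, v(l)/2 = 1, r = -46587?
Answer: 1/12857754 ≈ 7.7774e-8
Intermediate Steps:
v(l) = 2 (v(l) = 2*1 = 2)
Q(p) = 2
G(N) = 12 (G(N) = 6 + (N*0 + 6) = 6 + (0 + 6) = 6 + 6 = 12)
G(Q(5))/(((r + 40035)*(-10530 - 47*277))) = 12/(((-46587 + 40035)*(-10530 - 47*277))) = 12/((-6552*(-10530 - 13019))) = 12/((-6552*(-23549))) = 12/154293048 = 12*(1/154293048) = 1/12857754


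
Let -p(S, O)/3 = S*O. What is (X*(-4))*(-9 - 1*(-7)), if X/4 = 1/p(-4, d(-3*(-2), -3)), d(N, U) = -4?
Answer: -2/3 ≈ -0.66667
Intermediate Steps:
p(S, O) = -3*O*S (p(S, O) = -3*S*O = -3*O*S)
X = -1/12 (X = 4/((-3*(-4)*(-4))) = 4/(-48) = 4*(-1/48) = -1/12 ≈ -0.083333)
(X*(-4))*(-9 - 1*(-7)) = (-1/12*(-4))*(-9 - 1*(-7)) = (-9 + 7)/3 = (1/3)*(-2) = -2/3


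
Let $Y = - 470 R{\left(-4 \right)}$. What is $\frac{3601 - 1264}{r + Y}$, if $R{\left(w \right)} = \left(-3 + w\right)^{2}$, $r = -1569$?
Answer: $- \frac{2337}{24599} \approx -0.095004$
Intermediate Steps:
$Y = -23030$ ($Y = - 470 \left(-3 - 4\right)^{2} = - 470 \left(-7\right)^{2} = \left(-470\right) 49 = -23030$)
$\frac{3601 - 1264}{r + Y} = \frac{3601 - 1264}{-1569 - 23030} = \frac{2337}{-24599} = 2337 \left(- \frac{1}{24599}\right) = - \frac{2337}{24599}$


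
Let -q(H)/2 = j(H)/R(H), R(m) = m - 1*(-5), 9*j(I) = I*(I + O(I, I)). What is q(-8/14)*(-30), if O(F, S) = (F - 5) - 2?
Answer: 1520/217 ≈ 7.0046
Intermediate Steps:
O(F, S) = -7 + F (O(F, S) = (-5 + F) - 2 = -7 + F)
j(I) = I*(-7 + 2*I)/9 (j(I) = (I*(I + (-7 + I)))/9 = (I*(-7 + 2*I))/9 = I*(-7 + 2*I)/9)
R(m) = 5 + m (R(m) = m + 5 = 5 + m)
q(H) = -2*H*(-7 + 2*H)/(9*(5 + H)) (q(H) = -2*H*(-7 + 2*H)/9/(5 + H) = -2*H*(-7 + 2*H)/(9*(5 + H)))
q(-8/14)*(-30) = (2*(-8/14)*(7 - (-16)/14)/(9*(5 - 8/14)))*(-30) = (2*(-8*1/14)*(7 - (-16)/14)/(9*(5 - 8*1/14)))*(-30) = ((2/9)*(-4/7)*(7 - 2*(-4/7))/(5 - 4/7))*(-30) = ((2/9)*(-4/7)*(7 + 8/7)/(31/7))*(-30) = ((2/9)*(-4/7)*(7/31)*(57/7))*(-30) = -152/651*(-30) = 1520/217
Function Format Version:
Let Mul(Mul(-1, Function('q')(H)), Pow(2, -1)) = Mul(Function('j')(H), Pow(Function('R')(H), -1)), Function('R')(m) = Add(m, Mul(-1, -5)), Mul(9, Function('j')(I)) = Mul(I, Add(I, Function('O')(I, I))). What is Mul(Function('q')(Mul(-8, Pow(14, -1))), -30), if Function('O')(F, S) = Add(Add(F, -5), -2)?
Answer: Rational(1520, 217) ≈ 7.0046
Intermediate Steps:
Function('O')(F, S) = Add(-7, F) (Function('O')(F, S) = Add(Add(-5, F), -2) = Add(-7, F))
Function('j')(I) = Mul(Rational(1, 9), I, Add(-7, Mul(2, I))) (Function('j')(I) = Mul(Rational(1, 9), Mul(I, Add(I, Add(-7, I)))) = Mul(Rational(1, 9), Mul(I, Add(-7, Mul(2, I)))) = Mul(Rational(1, 9), I, Add(-7, Mul(2, I))))
Function('R')(m) = Add(5, m) (Function('R')(m) = Add(m, 5) = Add(5, m))
Function('q')(H) = Mul(Rational(-2, 9), H, Pow(Add(5, H), -1), Add(-7, Mul(2, H))) (Function('q')(H) = Mul(-2, Mul(Mul(Rational(1, 9), H, Add(-7, Mul(2, H))), Pow(Add(5, H), -1))) = Mul(-2, Mul(Rational(1, 9), H, Pow(Add(5, H), -1), Add(-7, Mul(2, H)))) = Mul(Rational(-2, 9), H, Pow(Add(5, H), -1), Add(-7, Mul(2, H))))
Mul(Function('q')(Mul(-8, Pow(14, -1))), -30) = Mul(Mul(Rational(2, 9), Mul(-8, Pow(14, -1)), Pow(Add(5, Mul(-8, Pow(14, -1))), -1), Add(7, Mul(-2, Mul(-8, Pow(14, -1))))), -30) = Mul(Mul(Rational(2, 9), Mul(-8, Rational(1, 14)), Pow(Add(5, Mul(-8, Rational(1, 14))), -1), Add(7, Mul(-2, Mul(-8, Rational(1, 14))))), -30) = Mul(Mul(Rational(2, 9), Rational(-4, 7), Pow(Add(5, Rational(-4, 7)), -1), Add(7, Mul(-2, Rational(-4, 7)))), -30) = Mul(Mul(Rational(2, 9), Rational(-4, 7), Pow(Rational(31, 7), -1), Add(7, Rational(8, 7))), -30) = Mul(Mul(Rational(2, 9), Rational(-4, 7), Rational(7, 31), Rational(57, 7)), -30) = Mul(Rational(-152, 651), -30) = Rational(1520, 217)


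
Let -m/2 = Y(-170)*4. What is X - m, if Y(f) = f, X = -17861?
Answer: -19221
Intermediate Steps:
m = 1360 (m = -(-340)*4 = -2*(-680) = 1360)
X - m = -17861 - 1*1360 = -17861 - 1360 = -19221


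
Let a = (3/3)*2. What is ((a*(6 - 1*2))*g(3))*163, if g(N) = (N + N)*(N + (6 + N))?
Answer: 93888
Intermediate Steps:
a = 2 (a = (3*(⅓))*2 = 1*2 = 2)
g(N) = 2*N*(6 + 2*N) (g(N) = (2*N)*(6 + 2*N) = 2*N*(6 + 2*N))
((a*(6 - 1*2))*g(3))*163 = ((2*(6 - 1*2))*(4*3*(3 + 3)))*163 = ((2*(6 - 2))*(4*3*6))*163 = ((2*4)*72)*163 = (8*72)*163 = 576*163 = 93888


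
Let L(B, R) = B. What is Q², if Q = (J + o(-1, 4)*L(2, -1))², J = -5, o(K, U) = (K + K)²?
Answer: 81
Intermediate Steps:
o(K, U) = 4*K² (o(K, U) = (2*K)² = 4*K²)
Q = 9 (Q = (-5 + (4*(-1)²)*2)² = (-5 + (4*1)*2)² = (-5 + 4*2)² = (-5 + 8)² = 3² = 9)
Q² = 9² = 81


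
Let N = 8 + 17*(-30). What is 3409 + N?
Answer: 2907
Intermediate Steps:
N = -502 (N = 8 - 510 = -502)
3409 + N = 3409 - 502 = 2907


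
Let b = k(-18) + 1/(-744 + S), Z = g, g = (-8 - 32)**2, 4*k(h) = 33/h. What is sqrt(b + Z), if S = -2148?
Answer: sqrt(13378026162)/2892 ≈ 39.994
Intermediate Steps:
k(h) = 33/(4*h) (k(h) = (33/h)/4 = 33/(4*h))
g = 1600 (g = (-40)**2 = 1600)
Z = 1600
b = -2653/5784 (b = (33/4)/(-18) + 1/(-744 - 2148) = (33/4)*(-1/18) + 1/(-2892) = -11/24 - 1/2892 = -2653/5784 ≈ -0.45868)
sqrt(b + Z) = sqrt(-2653/5784 + 1600) = sqrt(9251747/5784) = sqrt(13378026162)/2892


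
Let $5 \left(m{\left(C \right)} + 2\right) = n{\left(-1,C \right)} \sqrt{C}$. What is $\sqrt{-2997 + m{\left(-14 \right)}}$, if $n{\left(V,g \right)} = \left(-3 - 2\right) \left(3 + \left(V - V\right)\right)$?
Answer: $\sqrt{-2999 - 3 i \sqrt{14}} \approx 0.1025 - 54.763 i$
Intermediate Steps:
$n{\left(V,g \right)} = -15$ ($n{\left(V,g \right)} = - 5 \left(3 + 0\right) = \left(-5\right) 3 = -15$)
$m{\left(C \right)} = -2 - 3 \sqrt{C}$ ($m{\left(C \right)} = -2 + \frac{\left(-15\right) \sqrt{C}}{5} = -2 - 3 \sqrt{C}$)
$\sqrt{-2997 + m{\left(-14 \right)}} = \sqrt{-2997 - \left(2 + 3 \sqrt{-14}\right)} = \sqrt{-2997 - \left(2 + 3 i \sqrt{14}\right)} = \sqrt{-2999 - 3 i \sqrt{14}}$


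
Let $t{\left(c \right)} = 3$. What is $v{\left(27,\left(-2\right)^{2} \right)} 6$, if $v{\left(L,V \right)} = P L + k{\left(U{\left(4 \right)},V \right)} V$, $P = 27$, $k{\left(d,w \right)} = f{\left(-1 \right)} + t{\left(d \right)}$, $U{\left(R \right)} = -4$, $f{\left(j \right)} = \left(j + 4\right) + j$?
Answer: $4494$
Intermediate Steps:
$f{\left(j \right)} = 4 + 2 j$ ($f{\left(j \right)} = \left(4 + j\right) + j = 4 + 2 j$)
$k{\left(d,w \right)} = 5$ ($k{\left(d,w \right)} = \left(4 + 2 \left(-1\right)\right) + 3 = \left(4 - 2\right) + 3 = 2 + 3 = 5$)
$v{\left(L,V \right)} = 5 V + 27 L$ ($v{\left(L,V \right)} = 27 L + 5 V = 5 V + 27 L$)
$v{\left(27,\left(-2\right)^{2} \right)} 6 = \left(5 \left(-2\right)^{2} + 27 \cdot 27\right) 6 = \left(5 \cdot 4 + 729\right) 6 = \left(20 + 729\right) 6 = 749 \cdot 6 = 4494$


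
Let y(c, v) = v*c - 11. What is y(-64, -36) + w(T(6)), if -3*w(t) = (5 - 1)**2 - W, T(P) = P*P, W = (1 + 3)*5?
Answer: 6883/3 ≈ 2294.3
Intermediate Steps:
W = 20 (W = 4*5 = 20)
y(c, v) = -11 + c*v (y(c, v) = c*v - 11 = -11 + c*v)
T(P) = P**2
w(t) = 4/3 (w(t) = -((5 - 1)**2 - 1*20)/3 = -(4**2 - 20)/3 = -(16 - 20)/3 = -1/3*(-4) = 4/3)
y(-64, -36) + w(T(6)) = (-11 - 64*(-36)) + 4/3 = (-11 + 2304) + 4/3 = 2293 + 4/3 = 6883/3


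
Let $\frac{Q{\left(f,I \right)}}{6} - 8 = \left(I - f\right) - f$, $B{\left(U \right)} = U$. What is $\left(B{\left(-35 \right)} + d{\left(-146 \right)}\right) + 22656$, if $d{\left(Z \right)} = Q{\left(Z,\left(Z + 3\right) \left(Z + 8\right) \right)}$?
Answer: $142825$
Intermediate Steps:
$Q{\left(f,I \right)} = 48 - 12 f + 6 I$ ($Q{\left(f,I \right)} = 48 + 6 \left(\left(I - f\right) - f\right) = 48 + 6 \left(I - 2 f\right) = 48 + \left(- 12 f + 6 I\right) = 48 - 12 f + 6 I$)
$d{\left(Z \right)} = 48 - 12 Z + 6 \left(3 + Z\right) \left(8 + Z\right)$ ($d{\left(Z \right)} = 48 - 12 Z + 6 \left(Z + 3\right) \left(Z + 8\right) = 48 - 12 Z + 6 \left(3 + Z\right) \left(8 + Z\right)$)
$\left(B{\left(-35 \right)} + d{\left(-146 \right)}\right) + 22656 = \left(-35 + \left(192 + 6 \left(-146\right)^{2} + 54 \left(-146\right)\right)\right) + 22656 = \left(-35 + \left(192 + 6 \cdot 21316 - 7884\right)\right) + 22656 = \left(-35 + \left(192 + 127896 - 7884\right)\right) + 22656 = \left(-35 + 120204\right) + 22656 = 120169 + 22656 = 142825$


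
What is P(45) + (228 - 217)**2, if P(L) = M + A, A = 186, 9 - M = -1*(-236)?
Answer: 80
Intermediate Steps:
M = -227 (M = 9 - (-1)*(-236) = 9 - 1*236 = 9 - 236 = -227)
P(L) = -41 (P(L) = -227 + 186 = -41)
P(45) + (228 - 217)**2 = -41 + (228 - 217)**2 = -41 + 11**2 = -41 + 121 = 80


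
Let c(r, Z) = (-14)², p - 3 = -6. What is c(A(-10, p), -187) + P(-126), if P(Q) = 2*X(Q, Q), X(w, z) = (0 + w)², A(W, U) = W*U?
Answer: 31948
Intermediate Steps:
p = -3 (p = 3 - 6 = -3)
A(W, U) = U*W
X(w, z) = w²
c(r, Z) = 196
P(Q) = 2*Q²
c(A(-10, p), -187) + P(-126) = 196 + 2*(-126)² = 196 + 2*15876 = 196 + 31752 = 31948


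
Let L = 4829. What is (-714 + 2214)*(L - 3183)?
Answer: 2469000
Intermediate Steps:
(-714 + 2214)*(L - 3183) = (-714 + 2214)*(4829 - 3183) = 1500*1646 = 2469000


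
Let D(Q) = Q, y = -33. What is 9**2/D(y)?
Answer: -27/11 ≈ -2.4545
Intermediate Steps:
9**2/D(y) = 9**2/(-33) = 81*(-1/33) = -27/11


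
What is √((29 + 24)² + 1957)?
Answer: √4766 ≈ 69.036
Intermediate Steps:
√((29 + 24)² + 1957) = √(53² + 1957) = √(2809 + 1957) = √4766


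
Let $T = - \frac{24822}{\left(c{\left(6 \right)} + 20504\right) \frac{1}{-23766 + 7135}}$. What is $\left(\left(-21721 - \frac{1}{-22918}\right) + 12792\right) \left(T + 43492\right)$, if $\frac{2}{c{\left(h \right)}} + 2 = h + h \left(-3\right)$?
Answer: $- \frac{934360449954789309}{1644675893} \approx -5.6811 \cdot 10^{8}$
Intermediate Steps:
$c{\left(h \right)} = \frac{2}{-2 - 2 h}$ ($c{\left(h \right)} = \frac{2}{-2 + \left(h + h \left(-3\right)\right)} = \frac{2}{-2 + \left(h - 3 h\right)} = \frac{2}{-2 - 2 h}$)
$T = \frac{2889702774}{143527}$ ($T = - \frac{24822}{\left(- \frac{1}{1 + 6} + 20504\right) \frac{1}{-23766 + 7135}} = - \frac{24822}{\left(- \frac{1}{7} + 20504\right) \frac{1}{-16631}} = - \frac{24822}{\left(\left(-1\right) \frac{1}{7} + 20504\right) \left(- \frac{1}{16631}\right)} = - \frac{24822}{\left(- \frac{1}{7} + 20504\right) \left(- \frac{1}{16631}\right)} = - \frac{24822}{\frac{143527}{7} \left(- \frac{1}{16631}\right)} = - \frac{24822}{- \frac{143527}{116417}} = \left(-24822\right) \left(- \frac{116417}{143527}\right) = \frac{2889702774}{143527} \approx 20134.0$)
$\left(\left(-21721 - \frac{1}{-22918}\right) + 12792\right) \left(T + 43492\right) = \left(\left(-21721 - \frac{1}{-22918}\right) + 12792\right) \left(\frac{2889702774}{143527} + 43492\right) = \left(\left(-21721 - - \frac{1}{22918}\right) + 12792\right) \frac{9131979058}{143527} = \left(\left(-21721 + \frac{1}{22918}\right) + 12792\right) \frac{9131979058}{143527} = \left(- \frac{497801877}{22918} + 12792\right) \frac{9131979058}{143527} = \left(- \frac{204634821}{22918}\right) \frac{9131979058}{143527} = - \frac{934360449954789309}{1644675893}$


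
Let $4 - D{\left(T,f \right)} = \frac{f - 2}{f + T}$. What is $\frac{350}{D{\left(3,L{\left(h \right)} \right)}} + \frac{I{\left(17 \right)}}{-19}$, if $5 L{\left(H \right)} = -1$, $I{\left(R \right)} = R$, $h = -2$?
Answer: $\frac{91961}{1273} \approx 72.24$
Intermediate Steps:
$L{\left(H \right)} = - \frac{1}{5}$ ($L{\left(H \right)} = \frac{1}{5} \left(-1\right) = - \frac{1}{5}$)
$D{\left(T,f \right)} = 4 - \frac{-2 + f}{T + f}$ ($D{\left(T,f \right)} = 4 - \frac{f - 2}{f + T} = 4 - \frac{-2 + f}{T + f}$)
$\frac{350}{D{\left(3,L{\left(h \right)} \right)}} + \frac{I{\left(17 \right)}}{-19} = \frac{350}{\frac{1}{3 - \frac{1}{5}} \left(2 + 3 \left(- \frac{1}{5}\right) + 4 \cdot 3\right)} + \frac{17}{-19} = \frac{350}{\frac{1}{\frac{14}{5}} \left(2 - \frac{3}{5} + 12\right)} + 17 \left(- \frac{1}{19}\right) = \frac{350}{\frac{5}{14} \cdot \frac{67}{5}} - \frac{17}{19} = \frac{350}{\frac{67}{14}} - \frac{17}{19} = 350 \cdot \frac{14}{67} - \frac{17}{19} = \frac{4900}{67} - \frac{17}{19} = \frac{91961}{1273}$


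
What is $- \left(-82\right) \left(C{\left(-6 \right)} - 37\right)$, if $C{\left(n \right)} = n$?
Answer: $-3526$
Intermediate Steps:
$- \left(-82\right) \left(C{\left(-6 \right)} - 37\right) = - \left(-82\right) \left(-6 - 37\right) = - \left(-82\right) \left(-43\right) = \left(-1\right) 3526 = -3526$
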